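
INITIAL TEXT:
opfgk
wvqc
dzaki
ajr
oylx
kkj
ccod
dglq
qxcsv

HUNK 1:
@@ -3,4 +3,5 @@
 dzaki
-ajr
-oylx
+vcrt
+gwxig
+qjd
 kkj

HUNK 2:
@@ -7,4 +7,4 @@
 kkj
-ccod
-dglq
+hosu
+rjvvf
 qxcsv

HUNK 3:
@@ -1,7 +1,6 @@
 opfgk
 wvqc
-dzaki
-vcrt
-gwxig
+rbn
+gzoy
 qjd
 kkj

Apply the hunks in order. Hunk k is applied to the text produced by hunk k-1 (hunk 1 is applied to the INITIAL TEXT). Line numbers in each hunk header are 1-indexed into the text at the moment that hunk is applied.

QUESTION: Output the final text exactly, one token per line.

Answer: opfgk
wvqc
rbn
gzoy
qjd
kkj
hosu
rjvvf
qxcsv

Derivation:
Hunk 1: at line 3 remove [ajr,oylx] add [vcrt,gwxig,qjd] -> 10 lines: opfgk wvqc dzaki vcrt gwxig qjd kkj ccod dglq qxcsv
Hunk 2: at line 7 remove [ccod,dglq] add [hosu,rjvvf] -> 10 lines: opfgk wvqc dzaki vcrt gwxig qjd kkj hosu rjvvf qxcsv
Hunk 3: at line 1 remove [dzaki,vcrt,gwxig] add [rbn,gzoy] -> 9 lines: opfgk wvqc rbn gzoy qjd kkj hosu rjvvf qxcsv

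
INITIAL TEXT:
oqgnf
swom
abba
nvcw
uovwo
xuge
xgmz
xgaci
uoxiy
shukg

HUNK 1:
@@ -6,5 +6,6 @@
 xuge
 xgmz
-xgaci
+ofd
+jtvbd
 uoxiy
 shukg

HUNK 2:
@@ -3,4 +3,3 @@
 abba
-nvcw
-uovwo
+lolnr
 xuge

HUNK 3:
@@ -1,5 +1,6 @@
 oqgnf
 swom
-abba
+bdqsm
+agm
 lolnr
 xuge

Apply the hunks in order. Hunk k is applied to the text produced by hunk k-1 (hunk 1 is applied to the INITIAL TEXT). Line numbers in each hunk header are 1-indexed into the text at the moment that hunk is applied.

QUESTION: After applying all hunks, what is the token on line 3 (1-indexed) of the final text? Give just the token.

Answer: bdqsm

Derivation:
Hunk 1: at line 6 remove [xgaci] add [ofd,jtvbd] -> 11 lines: oqgnf swom abba nvcw uovwo xuge xgmz ofd jtvbd uoxiy shukg
Hunk 2: at line 3 remove [nvcw,uovwo] add [lolnr] -> 10 lines: oqgnf swom abba lolnr xuge xgmz ofd jtvbd uoxiy shukg
Hunk 3: at line 1 remove [abba] add [bdqsm,agm] -> 11 lines: oqgnf swom bdqsm agm lolnr xuge xgmz ofd jtvbd uoxiy shukg
Final line 3: bdqsm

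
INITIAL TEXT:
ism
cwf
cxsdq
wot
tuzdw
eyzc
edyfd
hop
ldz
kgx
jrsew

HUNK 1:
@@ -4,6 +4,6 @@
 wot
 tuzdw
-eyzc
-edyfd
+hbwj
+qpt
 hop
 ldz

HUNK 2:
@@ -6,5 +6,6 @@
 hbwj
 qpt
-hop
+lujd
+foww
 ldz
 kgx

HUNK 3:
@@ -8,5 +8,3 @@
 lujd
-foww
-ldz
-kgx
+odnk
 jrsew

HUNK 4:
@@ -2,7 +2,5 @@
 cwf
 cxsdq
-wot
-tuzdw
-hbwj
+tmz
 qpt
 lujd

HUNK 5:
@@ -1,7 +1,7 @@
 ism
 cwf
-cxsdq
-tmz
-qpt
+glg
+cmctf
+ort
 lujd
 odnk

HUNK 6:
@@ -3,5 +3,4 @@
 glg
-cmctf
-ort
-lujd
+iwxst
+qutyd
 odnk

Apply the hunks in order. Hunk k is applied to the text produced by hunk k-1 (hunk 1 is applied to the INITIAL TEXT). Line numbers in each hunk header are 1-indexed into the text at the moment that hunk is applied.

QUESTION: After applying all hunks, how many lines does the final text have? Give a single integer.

Hunk 1: at line 4 remove [eyzc,edyfd] add [hbwj,qpt] -> 11 lines: ism cwf cxsdq wot tuzdw hbwj qpt hop ldz kgx jrsew
Hunk 2: at line 6 remove [hop] add [lujd,foww] -> 12 lines: ism cwf cxsdq wot tuzdw hbwj qpt lujd foww ldz kgx jrsew
Hunk 3: at line 8 remove [foww,ldz,kgx] add [odnk] -> 10 lines: ism cwf cxsdq wot tuzdw hbwj qpt lujd odnk jrsew
Hunk 4: at line 2 remove [wot,tuzdw,hbwj] add [tmz] -> 8 lines: ism cwf cxsdq tmz qpt lujd odnk jrsew
Hunk 5: at line 1 remove [cxsdq,tmz,qpt] add [glg,cmctf,ort] -> 8 lines: ism cwf glg cmctf ort lujd odnk jrsew
Hunk 6: at line 3 remove [cmctf,ort,lujd] add [iwxst,qutyd] -> 7 lines: ism cwf glg iwxst qutyd odnk jrsew
Final line count: 7

Answer: 7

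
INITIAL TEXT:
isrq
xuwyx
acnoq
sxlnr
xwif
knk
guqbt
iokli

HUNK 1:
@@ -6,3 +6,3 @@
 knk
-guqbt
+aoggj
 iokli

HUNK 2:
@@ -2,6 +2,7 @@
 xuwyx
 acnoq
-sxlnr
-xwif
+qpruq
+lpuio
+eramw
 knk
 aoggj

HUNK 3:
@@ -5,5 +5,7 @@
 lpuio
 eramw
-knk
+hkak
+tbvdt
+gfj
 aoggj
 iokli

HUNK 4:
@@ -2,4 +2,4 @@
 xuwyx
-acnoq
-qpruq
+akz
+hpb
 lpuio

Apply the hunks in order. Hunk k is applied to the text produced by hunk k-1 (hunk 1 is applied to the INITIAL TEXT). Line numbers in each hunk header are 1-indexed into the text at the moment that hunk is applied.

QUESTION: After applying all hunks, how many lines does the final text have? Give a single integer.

Hunk 1: at line 6 remove [guqbt] add [aoggj] -> 8 lines: isrq xuwyx acnoq sxlnr xwif knk aoggj iokli
Hunk 2: at line 2 remove [sxlnr,xwif] add [qpruq,lpuio,eramw] -> 9 lines: isrq xuwyx acnoq qpruq lpuio eramw knk aoggj iokli
Hunk 3: at line 5 remove [knk] add [hkak,tbvdt,gfj] -> 11 lines: isrq xuwyx acnoq qpruq lpuio eramw hkak tbvdt gfj aoggj iokli
Hunk 4: at line 2 remove [acnoq,qpruq] add [akz,hpb] -> 11 lines: isrq xuwyx akz hpb lpuio eramw hkak tbvdt gfj aoggj iokli
Final line count: 11

Answer: 11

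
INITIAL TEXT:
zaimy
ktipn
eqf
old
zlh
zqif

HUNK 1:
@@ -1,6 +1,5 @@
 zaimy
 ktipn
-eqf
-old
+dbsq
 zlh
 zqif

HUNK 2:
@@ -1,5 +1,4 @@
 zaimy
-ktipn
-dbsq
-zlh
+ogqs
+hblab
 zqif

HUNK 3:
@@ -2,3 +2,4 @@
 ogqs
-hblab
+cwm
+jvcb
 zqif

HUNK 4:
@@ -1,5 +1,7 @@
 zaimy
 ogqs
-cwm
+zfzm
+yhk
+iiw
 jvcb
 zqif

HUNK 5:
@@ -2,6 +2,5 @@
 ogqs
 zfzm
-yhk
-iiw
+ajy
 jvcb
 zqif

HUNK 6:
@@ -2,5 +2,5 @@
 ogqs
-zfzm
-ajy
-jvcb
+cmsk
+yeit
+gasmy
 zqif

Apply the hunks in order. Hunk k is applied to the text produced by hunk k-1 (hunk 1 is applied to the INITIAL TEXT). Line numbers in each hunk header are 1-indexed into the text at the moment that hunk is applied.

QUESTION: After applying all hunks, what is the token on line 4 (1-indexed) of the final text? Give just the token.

Answer: yeit

Derivation:
Hunk 1: at line 1 remove [eqf,old] add [dbsq] -> 5 lines: zaimy ktipn dbsq zlh zqif
Hunk 2: at line 1 remove [ktipn,dbsq,zlh] add [ogqs,hblab] -> 4 lines: zaimy ogqs hblab zqif
Hunk 3: at line 2 remove [hblab] add [cwm,jvcb] -> 5 lines: zaimy ogqs cwm jvcb zqif
Hunk 4: at line 1 remove [cwm] add [zfzm,yhk,iiw] -> 7 lines: zaimy ogqs zfzm yhk iiw jvcb zqif
Hunk 5: at line 2 remove [yhk,iiw] add [ajy] -> 6 lines: zaimy ogqs zfzm ajy jvcb zqif
Hunk 6: at line 2 remove [zfzm,ajy,jvcb] add [cmsk,yeit,gasmy] -> 6 lines: zaimy ogqs cmsk yeit gasmy zqif
Final line 4: yeit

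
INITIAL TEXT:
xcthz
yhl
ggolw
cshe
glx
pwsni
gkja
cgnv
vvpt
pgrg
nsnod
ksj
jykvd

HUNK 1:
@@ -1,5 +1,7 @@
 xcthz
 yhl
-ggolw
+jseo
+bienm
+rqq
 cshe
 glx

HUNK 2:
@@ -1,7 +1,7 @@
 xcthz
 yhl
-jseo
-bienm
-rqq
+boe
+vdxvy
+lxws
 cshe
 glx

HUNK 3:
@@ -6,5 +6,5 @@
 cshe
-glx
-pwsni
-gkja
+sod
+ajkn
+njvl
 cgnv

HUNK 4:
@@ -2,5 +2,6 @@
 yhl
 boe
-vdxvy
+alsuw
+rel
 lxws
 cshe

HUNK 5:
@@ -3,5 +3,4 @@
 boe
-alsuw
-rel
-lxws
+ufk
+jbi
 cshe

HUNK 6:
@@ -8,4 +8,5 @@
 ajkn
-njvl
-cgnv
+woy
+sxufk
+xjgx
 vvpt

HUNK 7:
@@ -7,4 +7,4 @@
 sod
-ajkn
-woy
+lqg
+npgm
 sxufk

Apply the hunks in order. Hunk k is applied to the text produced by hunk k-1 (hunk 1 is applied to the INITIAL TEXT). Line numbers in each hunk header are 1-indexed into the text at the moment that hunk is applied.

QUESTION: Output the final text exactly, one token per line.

Answer: xcthz
yhl
boe
ufk
jbi
cshe
sod
lqg
npgm
sxufk
xjgx
vvpt
pgrg
nsnod
ksj
jykvd

Derivation:
Hunk 1: at line 1 remove [ggolw] add [jseo,bienm,rqq] -> 15 lines: xcthz yhl jseo bienm rqq cshe glx pwsni gkja cgnv vvpt pgrg nsnod ksj jykvd
Hunk 2: at line 1 remove [jseo,bienm,rqq] add [boe,vdxvy,lxws] -> 15 lines: xcthz yhl boe vdxvy lxws cshe glx pwsni gkja cgnv vvpt pgrg nsnod ksj jykvd
Hunk 3: at line 6 remove [glx,pwsni,gkja] add [sod,ajkn,njvl] -> 15 lines: xcthz yhl boe vdxvy lxws cshe sod ajkn njvl cgnv vvpt pgrg nsnod ksj jykvd
Hunk 4: at line 2 remove [vdxvy] add [alsuw,rel] -> 16 lines: xcthz yhl boe alsuw rel lxws cshe sod ajkn njvl cgnv vvpt pgrg nsnod ksj jykvd
Hunk 5: at line 3 remove [alsuw,rel,lxws] add [ufk,jbi] -> 15 lines: xcthz yhl boe ufk jbi cshe sod ajkn njvl cgnv vvpt pgrg nsnod ksj jykvd
Hunk 6: at line 8 remove [njvl,cgnv] add [woy,sxufk,xjgx] -> 16 lines: xcthz yhl boe ufk jbi cshe sod ajkn woy sxufk xjgx vvpt pgrg nsnod ksj jykvd
Hunk 7: at line 7 remove [ajkn,woy] add [lqg,npgm] -> 16 lines: xcthz yhl boe ufk jbi cshe sod lqg npgm sxufk xjgx vvpt pgrg nsnod ksj jykvd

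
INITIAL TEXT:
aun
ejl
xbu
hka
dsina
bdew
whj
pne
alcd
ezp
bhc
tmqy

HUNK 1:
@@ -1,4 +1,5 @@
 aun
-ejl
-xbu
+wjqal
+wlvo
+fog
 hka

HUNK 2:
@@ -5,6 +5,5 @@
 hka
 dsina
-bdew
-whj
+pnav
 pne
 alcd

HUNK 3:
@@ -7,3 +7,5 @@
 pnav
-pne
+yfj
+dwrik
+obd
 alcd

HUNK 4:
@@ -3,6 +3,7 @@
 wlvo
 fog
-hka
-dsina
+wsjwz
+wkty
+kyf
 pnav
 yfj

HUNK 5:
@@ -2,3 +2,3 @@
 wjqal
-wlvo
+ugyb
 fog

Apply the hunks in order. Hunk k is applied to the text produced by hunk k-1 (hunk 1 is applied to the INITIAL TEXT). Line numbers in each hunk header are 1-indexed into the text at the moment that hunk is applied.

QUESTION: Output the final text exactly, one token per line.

Hunk 1: at line 1 remove [ejl,xbu] add [wjqal,wlvo,fog] -> 13 lines: aun wjqal wlvo fog hka dsina bdew whj pne alcd ezp bhc tmqy
Hunk 2: at line 5 remove [bdew,whj] add [pnav] -> 12 lines: aun wjqal wlvo fog hka dsina pnav pne alcd ezp bhc tmqy
Hunk 3: at line 7 remove [pne] add [yfj,dwrik,obd] -> 14 lines: aun wjqal wlvo fog hka dsina pnav yfj dwrik obd alcd ezp bhc tmqy
Hunk 4: at line 3 remove [hka,dsina] add [wsjwz,wkty,kyf] -> 15 lines: aun wjqal wlvo fog wsjwz wkty kyf pnav yfj dwrik obd alcd ezp bhc tmqy
Hunk 5: at line 2 remove [wlvo] add [ugyb] -> 15 lines: aun wjqal ugyb fog wsjwz wkty kyf pnav yfj dwrik obd alcd ezp bhc tmqy

Answer: aun
wjqal
ugyb
fog
wsjwz
wkty
kyf
pnav
yfj
dwrik
obd
alcd
ezp
bhc
tmqy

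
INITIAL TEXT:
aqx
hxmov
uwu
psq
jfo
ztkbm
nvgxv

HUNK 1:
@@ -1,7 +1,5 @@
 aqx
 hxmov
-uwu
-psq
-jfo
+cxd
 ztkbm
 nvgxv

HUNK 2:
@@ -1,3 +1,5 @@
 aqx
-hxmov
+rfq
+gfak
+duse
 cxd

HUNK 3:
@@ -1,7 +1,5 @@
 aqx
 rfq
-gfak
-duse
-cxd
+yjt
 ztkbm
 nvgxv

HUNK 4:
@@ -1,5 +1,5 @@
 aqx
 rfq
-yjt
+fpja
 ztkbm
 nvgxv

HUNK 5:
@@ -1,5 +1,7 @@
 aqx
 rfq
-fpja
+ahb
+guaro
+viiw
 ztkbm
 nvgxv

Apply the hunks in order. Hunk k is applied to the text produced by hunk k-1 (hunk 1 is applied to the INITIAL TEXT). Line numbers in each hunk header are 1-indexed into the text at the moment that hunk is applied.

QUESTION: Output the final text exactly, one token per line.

Hunk 1: at line 1 remove [uwu,psq,jfo] add [cxd] -> 5 lines: aqx hxmov cxd ztkbm nvgxv
Hunk 2: at line 1 remove [hxmov] add [rfq,gfak,duse] -> 7 lines: aqx rfq gfak duse cxd ztkbm nvgxv
Hunk 3: at line 1 remove [gfak,duse,cxd] add [yjt] -> 5 lines: aqx rfq yjt ztkbm nvgxv
Hunk 4: at line 1 remove [yjt] add [fpja] -> 5 lines: aqx rfq fpja ztkbm nvgxv
Hunk 5: at line 1 remove [fpja] add [ahb,guaro,viiw] -> 7 lines: aqx rfq ahb guaro viiw ztkbm nvgxv

Answer: aqx
rfq
ahb
guaro
viiw
ztkbm
nvgxv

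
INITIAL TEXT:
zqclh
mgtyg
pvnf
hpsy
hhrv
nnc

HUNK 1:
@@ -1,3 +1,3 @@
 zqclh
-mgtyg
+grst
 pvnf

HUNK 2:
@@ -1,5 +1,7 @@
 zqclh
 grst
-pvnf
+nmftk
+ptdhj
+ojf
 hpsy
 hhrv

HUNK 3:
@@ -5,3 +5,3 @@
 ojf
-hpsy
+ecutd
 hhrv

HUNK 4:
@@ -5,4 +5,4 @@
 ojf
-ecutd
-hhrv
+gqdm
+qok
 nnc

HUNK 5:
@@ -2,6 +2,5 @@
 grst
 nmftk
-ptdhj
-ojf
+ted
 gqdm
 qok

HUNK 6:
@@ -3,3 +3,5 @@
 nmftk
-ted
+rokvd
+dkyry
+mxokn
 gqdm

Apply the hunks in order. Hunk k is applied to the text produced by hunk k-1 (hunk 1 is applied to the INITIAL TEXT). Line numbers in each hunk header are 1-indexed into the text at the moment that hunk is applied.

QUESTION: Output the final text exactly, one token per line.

Answer: zqclh
grst
nmftk
rokvd
dkyry
mxokn
gqdm
qok
nnc

Derivation:
Hunk 1: at line 1 remove [mgtyg] add [grst] -> 6 lines: zqclh grst pvnf hpsy hhrv nnc
Hunk 2: at line 1 remove [pvnf] add [nmftk,ptdhj,ojf] -> 8 lines: zqclh grst nmftk ptdhj ojf hpsy hhrv nnc
Hunk 3: at line 5 remove [hpsy] add [ecutd] -> 8 lines: zqclh grst nmftk ptdhj ojf ecutd hhrv nnc
Hunk 4: at line 5 remove [ecutd,hhrv] add [gqdm,qok] -> 8 lines: zqclh grst nmftk ptdhj ojf gqdm qok nnc
Hunk 5: at line 2 remove [ptdhj,ojf] add [ted] -> 7 lines: zqclh grst nmftk ted gqdm qok nnc
Hunk 6: at line 3 remove [ted] add [rokvd,dkyry,mxokn] -> 9 lines: zqclh grst nmftk rokvd dkyry mxokn gqdm qok nnc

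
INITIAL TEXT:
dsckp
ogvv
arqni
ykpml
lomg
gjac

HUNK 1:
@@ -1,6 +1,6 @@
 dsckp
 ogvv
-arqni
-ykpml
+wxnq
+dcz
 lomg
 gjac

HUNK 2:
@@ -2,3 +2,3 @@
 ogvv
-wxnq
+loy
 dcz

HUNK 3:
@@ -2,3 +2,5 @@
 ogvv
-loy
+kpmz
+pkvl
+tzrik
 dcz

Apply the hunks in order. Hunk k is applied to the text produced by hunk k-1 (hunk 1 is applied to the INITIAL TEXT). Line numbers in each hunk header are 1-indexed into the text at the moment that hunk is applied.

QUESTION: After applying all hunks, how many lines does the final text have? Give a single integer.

Hunk 1: at line 1 remove [arqni,ykpml] add [wxnq,dcz] -> 6 lines: dsckp ogvv wxnq dcz lomg gjac
Hunk 2: at line 2 remove [wxnq] add [loy] -> 6 lines: dsckp ogvv loy dcz lomg gjac
Hunk 3: at line 2 remove [loy] add [kpmz,pkvl,tzrik] -> 8 lines: dsckp ogvv kpmz pkvl tzrik dcz lomg gjac
Final line count: 8

Answer: 8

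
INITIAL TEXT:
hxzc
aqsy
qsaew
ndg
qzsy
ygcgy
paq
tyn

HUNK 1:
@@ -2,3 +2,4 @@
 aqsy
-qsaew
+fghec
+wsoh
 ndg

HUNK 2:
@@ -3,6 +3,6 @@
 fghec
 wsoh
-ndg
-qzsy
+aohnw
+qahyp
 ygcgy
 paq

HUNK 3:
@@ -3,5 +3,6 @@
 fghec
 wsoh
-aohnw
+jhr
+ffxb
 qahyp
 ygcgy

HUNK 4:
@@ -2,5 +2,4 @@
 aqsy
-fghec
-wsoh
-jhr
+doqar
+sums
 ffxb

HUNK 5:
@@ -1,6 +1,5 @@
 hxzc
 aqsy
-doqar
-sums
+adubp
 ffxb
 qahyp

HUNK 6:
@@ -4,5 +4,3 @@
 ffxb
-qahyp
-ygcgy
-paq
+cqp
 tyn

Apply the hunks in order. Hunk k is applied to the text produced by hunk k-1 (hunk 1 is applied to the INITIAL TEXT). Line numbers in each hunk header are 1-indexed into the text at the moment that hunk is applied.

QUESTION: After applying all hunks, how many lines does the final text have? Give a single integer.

Hunk 1: at line 2 remove [qsaew] add [fghec,wsoh] -> 9 lines: hxzc aqsy fghec wsoh ndg qzsy ygcgy paq tyn
Hunk 2: at line 3 remove [ndg,qzsy] add [aohnw,qahyp] -> 9 lines: hxzc aqsy fghec wsoh aohnw qahyp ygcgy paq tyn
Hunk 3: at line 3 remove [aohnw] add [jhr,ffxb] -> 10 lines: hxzc aqsy fghec wsoh jhr ffxb qahyp ygcgy paq tyn
Hunk 4: at line 2 remove [fghec,wsoh,jhr] add [doqar,sums] -> 9 lines: hxzc aqsy doqar sums ffxb qahyp ygcgy paq tyn
Hunk 5: at line 1 remove [doqar,sums] add [adubp] -> 8 lines: hxzc aqsy adubp ffxb qahyp ygcgy paq tyn
Hunk 6: at line 4 remove [qahyp,ygcgy,paq] add [cqp] -> 6 lines: hxzc aqsy adubp ffxb cqp tyn
Final line count: 6

Answer: 6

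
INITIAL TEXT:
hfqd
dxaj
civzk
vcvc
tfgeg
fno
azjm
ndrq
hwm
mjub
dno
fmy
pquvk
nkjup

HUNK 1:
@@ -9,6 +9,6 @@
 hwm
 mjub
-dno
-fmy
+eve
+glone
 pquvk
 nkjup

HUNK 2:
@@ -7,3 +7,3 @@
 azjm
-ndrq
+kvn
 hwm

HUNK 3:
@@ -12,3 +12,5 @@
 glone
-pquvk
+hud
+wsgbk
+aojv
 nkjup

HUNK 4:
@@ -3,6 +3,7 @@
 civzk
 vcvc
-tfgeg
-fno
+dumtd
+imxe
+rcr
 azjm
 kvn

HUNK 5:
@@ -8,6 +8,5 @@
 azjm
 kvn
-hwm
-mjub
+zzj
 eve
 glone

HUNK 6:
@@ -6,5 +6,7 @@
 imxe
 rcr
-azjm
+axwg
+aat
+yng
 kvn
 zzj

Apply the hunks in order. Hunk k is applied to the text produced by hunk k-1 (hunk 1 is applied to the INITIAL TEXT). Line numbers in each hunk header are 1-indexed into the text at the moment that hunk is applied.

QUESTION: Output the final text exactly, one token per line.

Hunk 1: at line 9 remove [dno,fmy] add [eve,glone] -> 14 lines: hfqd dxaj civzk vcvc tfgeg fno azjm ndrq hwm mjub eve glone pquvk nkjup
Hunk 2: at line 7 remove [ndrq] add [kvn] -> 14 lines: hfqd dxaj civzk vcvc tfgeg fno azjm kvn hwm mjub eve glone pquvk nkjup
Hunk 3: at line 12 remove [pquvk] add [hud,wsgbk,aojv] -> 16 lines: hfqd dxaj civzk vcvc tfgeg fno azjm kvn hwm mjub eve glone hud wsgbk aojv nkjup
Hunk 4: at line 3 remove [tfgeg,fno] add [dumtd,imxe,rcr] -> 17 lines: hfqd dxaj civzk vcvc dumtd imxe rcr azjm kvn hwm mjub eve glone hud wsgbk aojv nkjup
Hunk 5: at line 8 remove [hwm,mjub] add [zzj] -> 16 lines: hfqd dxaj civzk vcvc dumtd imxe rcr azjm kvn zzj eve glone hud wsgbk aojv nkjup
Hunk 6: at line 6 remove [azjm] add [axwg,aat,yng] -> 18 lines: hfqd dxaj civzk vcvc dumtd imxe rcr axwg aat yng kvn zzj eve glone hud wsgbk aojv nkjup

Answer: hfqd
dxaj
civzk
vcvc
dumtd
imxe
rcr
axwg
aat
yng
kvn
zzj
eve
glone
hud
wsgbk
aojv
nkjup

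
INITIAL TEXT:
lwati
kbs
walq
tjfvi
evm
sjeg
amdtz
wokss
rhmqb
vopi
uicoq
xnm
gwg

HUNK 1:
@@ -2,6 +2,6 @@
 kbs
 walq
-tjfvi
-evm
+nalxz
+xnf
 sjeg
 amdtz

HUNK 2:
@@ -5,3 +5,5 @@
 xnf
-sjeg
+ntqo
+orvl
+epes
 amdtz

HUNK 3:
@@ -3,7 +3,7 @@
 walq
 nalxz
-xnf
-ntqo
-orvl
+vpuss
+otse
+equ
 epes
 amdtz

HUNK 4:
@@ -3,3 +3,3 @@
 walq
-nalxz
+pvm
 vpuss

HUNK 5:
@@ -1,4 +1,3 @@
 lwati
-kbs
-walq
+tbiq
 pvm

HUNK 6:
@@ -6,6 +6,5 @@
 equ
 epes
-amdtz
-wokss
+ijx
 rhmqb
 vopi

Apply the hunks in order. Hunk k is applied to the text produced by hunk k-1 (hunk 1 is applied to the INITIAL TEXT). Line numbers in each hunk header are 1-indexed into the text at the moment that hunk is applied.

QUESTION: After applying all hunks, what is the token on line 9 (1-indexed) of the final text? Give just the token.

Answer: rhmqb

Derivation:
Hunk 1: at line 2 remove [tjfvi,evm] add [nalxz,xnf] -> 13 lines: lwati kbs walq nalxz xnf sjeg amdtz wokss rhmqb vopi uicoq xnm gwg
Hunk 2: at line 5 remove [sjeg] add [ntqo,orvl,epes] -> 15 lines: lwati kbs walq nalxz xnf ntqo orvl epes amdtz wokss rhmqb vopi uicoq xnm gwg
Hunk 3: at line 3 remove [xnf,ntqo,orvl] add [vpuss,otse,equ] -> 15 lines: lwati kbs walq nalxz vpuss otse equ epes amdtz wokss rhmqb vopi uicoq xnm gwg
Hunk 4: at line 3 remove [nalxz] add [pvm] -> 15 lines: lwati kbs walq pvm vpuss otse equ epes amdtz wokss rhmqb vopi uicoq xnm gwg
Hunk 5: at line 1 remove [kbs,walq] add [tbiq] -> 14 lines: lwati tbiq pvm vpuss otse equ epes amdtz wokss rhmqb vopi uicoq xnm gwg
Hunk 6: at line 6 remove [amdtz,wokss] add [ijx] -> 13 lines: lwati tbiq pvm vpuss otse equ epes ijx rhmqb vopi uicoq xnm gwg
Final line 9: rhmqb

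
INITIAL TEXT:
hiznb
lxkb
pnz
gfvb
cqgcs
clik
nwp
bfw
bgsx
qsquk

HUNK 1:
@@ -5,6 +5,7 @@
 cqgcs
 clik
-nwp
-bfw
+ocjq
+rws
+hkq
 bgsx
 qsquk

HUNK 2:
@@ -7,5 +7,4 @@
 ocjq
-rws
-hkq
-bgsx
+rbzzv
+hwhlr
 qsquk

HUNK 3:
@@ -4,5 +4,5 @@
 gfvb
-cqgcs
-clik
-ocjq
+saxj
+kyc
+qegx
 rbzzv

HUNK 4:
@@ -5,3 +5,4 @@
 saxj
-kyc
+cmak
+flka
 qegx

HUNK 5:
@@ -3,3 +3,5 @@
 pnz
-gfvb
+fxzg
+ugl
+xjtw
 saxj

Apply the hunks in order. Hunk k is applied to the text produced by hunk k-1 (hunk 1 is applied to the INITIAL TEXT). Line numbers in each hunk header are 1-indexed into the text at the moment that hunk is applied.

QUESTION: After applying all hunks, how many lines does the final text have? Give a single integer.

Answer: 13

Derivation:
Hunk 1: at line 5 remove [nwp,bfw] add [ocjq,rws,hkq] -> 11 lines: hiznb lxkb pnz gfvb cqgcs clik ocjq rws hkq bgsx qsquk
Hunk 2: at line 7 remove [rws,hkq,bgsx] add [rbzzv,hwhlr] -> 10 lines: hiznb lxkb pnz gfvb cqgcs clik ocjq rbzzv hwhlr qsquk
Hunk 3: at line 4 remove [cqgcs,clik,ocjq] add [saxj,kyc,qegx] -> 10 lines: hiznb lxkb pnz gfvb saxj kyc qegx rbzzv hwhlr qsquk
Hunk 4: at line 5 remove [kyc] add [cmak,flka] -> 11 lines: hiznb lxkb pnz gfvb saxj cmak flka qegx rbzzv hwhlr qsquk
Hunk 5: at line 3 remove [gfvb] add [fxzg,ugl,xjtw] -> 13 lines: hiznb lxkb pnz fxzg ugl xjtw saxj cmak flka qegx rbzzv hwhlr qsquk
Final line count: 13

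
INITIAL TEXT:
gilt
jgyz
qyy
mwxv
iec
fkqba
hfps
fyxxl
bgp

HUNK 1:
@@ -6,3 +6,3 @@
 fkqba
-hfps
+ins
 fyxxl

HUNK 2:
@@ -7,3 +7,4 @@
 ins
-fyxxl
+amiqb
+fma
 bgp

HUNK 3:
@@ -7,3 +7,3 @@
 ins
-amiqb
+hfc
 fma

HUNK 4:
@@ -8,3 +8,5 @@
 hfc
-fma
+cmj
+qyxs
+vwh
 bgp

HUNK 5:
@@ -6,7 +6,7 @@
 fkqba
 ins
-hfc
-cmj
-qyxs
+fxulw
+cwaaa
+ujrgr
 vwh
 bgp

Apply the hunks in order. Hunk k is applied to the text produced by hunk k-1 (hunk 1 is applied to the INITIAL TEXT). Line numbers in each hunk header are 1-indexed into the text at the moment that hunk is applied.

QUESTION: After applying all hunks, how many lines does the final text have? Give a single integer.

Hunk 1: at line 6 remove [hfps] add [ins] -> 9 lines: gilt jgyz qyy mwxv iec fkqba ins fyxxl bgp
Hunk 2: at line 7 remove [fyxxl] add [amiqb,fma] -> 10 lines: gilt jgyz qyy mwxv iec fkqba ins amiqb fma bgp
Hunk 3: at line 7 remove [amiqb] add [hfc] -> 10 lines: gilt jgyz qyy mwxv iec fkqba ins hfc fma bgp
Hunk 4: at line 8 remove [fma] add [cmj,qyxs,vwh] -> 12 lines: gilt jgyz qyy mwxv iec fkqba ins hfc cmj qyxs vwh bgp
Hunk 5: at line 6 remove [hfc,cmj,qyxs] add [fxulw,cwaaa,ujrgr] -> 12 lines: gilt jgyz qyy mwxv iec fkqba ins fxulw cwaaa ujrgr vwh bgp
Final line count: 12

Answer: 12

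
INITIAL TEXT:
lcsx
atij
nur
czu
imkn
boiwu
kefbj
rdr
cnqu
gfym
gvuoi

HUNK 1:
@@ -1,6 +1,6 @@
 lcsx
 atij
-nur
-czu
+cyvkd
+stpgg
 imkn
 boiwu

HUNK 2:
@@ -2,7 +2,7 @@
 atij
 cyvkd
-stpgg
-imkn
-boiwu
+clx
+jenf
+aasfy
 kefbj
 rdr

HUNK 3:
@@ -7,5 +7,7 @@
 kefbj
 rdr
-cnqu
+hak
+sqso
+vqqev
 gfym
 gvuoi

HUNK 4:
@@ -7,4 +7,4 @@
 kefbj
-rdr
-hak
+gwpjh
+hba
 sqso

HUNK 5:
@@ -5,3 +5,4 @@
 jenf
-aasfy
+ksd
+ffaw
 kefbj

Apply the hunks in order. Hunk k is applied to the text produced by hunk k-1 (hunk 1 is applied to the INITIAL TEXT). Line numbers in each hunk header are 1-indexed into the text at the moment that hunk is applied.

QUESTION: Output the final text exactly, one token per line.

Answer: lcsx
atij
cyvkd
clx
jenf
ksd
ffaw
kefbj
gwpjh
hba
sqso
vqqev
gfym
gvuoi

Derivation:
Hunk 1: at line 1 remove [nur,czu] add [cyvkd,stpgg] -> 11 lines: lcsx atij cyvkd stpgg imkn boiwu kefbj rdr cnqu gfym gvuoi
Hunk 2: at line 2 remove [stpgg,imkn,boiwu] add [clx,jenf,aasfy] -> 11 lines: lcsx atij cyvkd clx jenf aasfy kefbj rdr cnqu gfym gvuoi
Hunk 3: at line 7 remove [cnqu] add [hak,sqso,vqqev] -> 13 lines: lcsx atij cyvkd clx jenf aasfy kefbj rdr hak sqso vqqev gfym gvuoi
Hunk 4: at line 7 remove [rdr,hak] add [gwpjh,hba] -> 13 lines: lcsx atij cyvkd clx jenf aasfy kefbj gwpjh hba sqso vqqev gfym gvuoi
Hunk 5: at line 5 remove [aasfy] add [ksd,ffaw] -> 14 lines: lcsx atij cyvkd clx jenf ksd ffaw kefbj gwpjh hba sqso vqqev gfym gvuoi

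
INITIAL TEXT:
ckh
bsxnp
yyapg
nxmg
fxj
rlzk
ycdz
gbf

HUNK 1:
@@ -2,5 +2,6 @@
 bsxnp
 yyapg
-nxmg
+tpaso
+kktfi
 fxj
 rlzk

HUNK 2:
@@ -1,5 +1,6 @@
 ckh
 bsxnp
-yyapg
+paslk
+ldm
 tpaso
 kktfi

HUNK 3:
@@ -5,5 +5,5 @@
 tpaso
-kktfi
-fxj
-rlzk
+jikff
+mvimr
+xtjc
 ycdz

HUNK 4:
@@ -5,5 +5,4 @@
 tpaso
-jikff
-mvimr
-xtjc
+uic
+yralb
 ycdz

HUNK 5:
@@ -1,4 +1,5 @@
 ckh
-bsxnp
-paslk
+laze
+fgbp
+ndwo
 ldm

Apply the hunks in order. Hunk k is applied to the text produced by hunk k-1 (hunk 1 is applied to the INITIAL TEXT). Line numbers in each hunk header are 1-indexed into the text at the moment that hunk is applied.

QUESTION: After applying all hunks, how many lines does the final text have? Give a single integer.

Hunk 1: at line 2 remove [nxmg] add [tpaso,kktfi] -> 9 lines: ckh bsxnp yyapg tpaso kktfi fxj rlzk ycdz gbf
Hunk 2: at line 1 remove [yyapg] add [paslk,ldm] -> 10 lines: ckh bsxnp paslk ldm tpaso kktfi fxj rlzk ycdz gbf
Hunk 3: at line 5 remove [kktfi,fxj,rlzk] add [jikff,mvimr,xtjc] -> 10 lines: ckh bsxnp paslk ldm tpaso jikff mvimr xtjc ycdz gbf
Hunk 4: at line 5 remove [jikff,mvimr,xtjc] add [uic,yralb] -> 9 lines: ckh bsxnp paslk ldm tpaso uic yralb ycdz gbf
Hunk 5: at line 1 remove [bsxnp,paslk] add [laze,fgbp,ndwo] -> 10 lines: ckh laze fgbp ndwo ldm tpaso uic yralb ycdz gbf
Final line count: 10

Answer: 10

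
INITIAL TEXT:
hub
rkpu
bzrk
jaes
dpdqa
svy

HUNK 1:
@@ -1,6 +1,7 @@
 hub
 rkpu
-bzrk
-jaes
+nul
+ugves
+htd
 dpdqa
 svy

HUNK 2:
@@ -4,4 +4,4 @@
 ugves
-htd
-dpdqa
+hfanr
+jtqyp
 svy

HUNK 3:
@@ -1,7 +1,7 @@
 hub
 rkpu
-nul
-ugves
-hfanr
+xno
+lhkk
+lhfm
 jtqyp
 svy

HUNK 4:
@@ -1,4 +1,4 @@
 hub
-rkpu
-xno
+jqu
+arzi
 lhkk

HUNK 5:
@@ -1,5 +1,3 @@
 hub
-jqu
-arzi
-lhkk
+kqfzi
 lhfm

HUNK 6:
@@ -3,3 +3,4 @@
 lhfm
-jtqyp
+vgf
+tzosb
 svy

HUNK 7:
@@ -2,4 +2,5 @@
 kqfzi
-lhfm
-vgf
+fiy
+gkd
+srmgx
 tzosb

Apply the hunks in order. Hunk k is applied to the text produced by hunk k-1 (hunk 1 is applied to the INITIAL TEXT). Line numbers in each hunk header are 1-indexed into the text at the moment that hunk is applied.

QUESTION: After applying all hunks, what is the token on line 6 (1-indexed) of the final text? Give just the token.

Hunk 1: at line 1 remove [bzrk,jaes] add [nul,ugves,htd] -> 7 lines: hub rkpu nul ugves htd dpdqa svy
Hunk 2: at line 4 remove [htd,dpdqa] add [hfanr,jtqyp] -> 7 lines: hub rkpu nul ugves hfanr jtqyp svy
Hunk 3: at line 1 remove [nul,ugves,hfanr] add [xno,lhkk,lhfm] -> 7 lines: hub rkpu xno lhkk lhfm jtqyp svy
Hunk 4: at line 1 remove [rkpu,xno] add [jqu,arzi] -> 7 lines: hub jqu arzi lhkk lhfm jtqyp svy
Hunk 5: at line 1 remove [jqu,arzi,lhkk] add [kqfzi] -> 5 lines: hub kqfzi lhfm jtqyp svy
Hunk 6: at line 3 remove [jtqyp] add [vgf,tzosb] -> 6 lines: hub kqfzi lhfm vgf tzosb svy
Hunk 7: at line 2 remove [lhfm,vgf] add [fiy,gkd,srmgx] -> 7 lines: hub kqfzi fiy gkd srmgx tzosb svy
Final line 6: tzosb

Answer: tzosb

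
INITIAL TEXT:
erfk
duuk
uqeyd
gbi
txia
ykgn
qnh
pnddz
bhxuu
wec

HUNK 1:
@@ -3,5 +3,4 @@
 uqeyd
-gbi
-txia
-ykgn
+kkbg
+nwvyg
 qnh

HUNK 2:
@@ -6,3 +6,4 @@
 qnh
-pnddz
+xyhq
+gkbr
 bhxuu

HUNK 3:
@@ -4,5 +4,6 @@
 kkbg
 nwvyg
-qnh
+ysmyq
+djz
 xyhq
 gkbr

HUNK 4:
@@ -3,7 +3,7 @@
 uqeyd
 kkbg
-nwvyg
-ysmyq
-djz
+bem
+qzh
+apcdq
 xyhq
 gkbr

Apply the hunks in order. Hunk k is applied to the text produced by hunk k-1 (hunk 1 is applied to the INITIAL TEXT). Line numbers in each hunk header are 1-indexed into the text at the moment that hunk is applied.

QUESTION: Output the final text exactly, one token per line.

Answer: erfk
duuk
uqeyd
kkbg
bem
qzh
apcdq
xyhq
gkbr
bhxuu
wec

Derivation:
Hunk 1: at line 3 remove [gbi,txia,ykgn] add [kkbg,nwvyg] -> 9 lines: erfk duuk uqeyd kkbg nwvyg qnh pnddz bhxuu wec
Hunk 2: at line 6 remove [pnddz] add [xyhq,gkbr] -> 10 lines: erfk duuk uqeyd kkbg nwvyg qnh xyhq gkbr bhxuu wec
Hunk 3: at line 4 remove [qnh] add [ysmyq,djz] -> 11 lines: erfk duuk uqeyd kkbg nwvyg ysmyq djz xyhq gkbr bhxuu wec
Hunk 4: at line 3 remove [nwvyg,ysmyq,djz] add [bem,qzh,apcdq] -> 11 lines: erfk duuk uqeyd kkbg bem qzh apcdq xyhq gkbr bhxuu wec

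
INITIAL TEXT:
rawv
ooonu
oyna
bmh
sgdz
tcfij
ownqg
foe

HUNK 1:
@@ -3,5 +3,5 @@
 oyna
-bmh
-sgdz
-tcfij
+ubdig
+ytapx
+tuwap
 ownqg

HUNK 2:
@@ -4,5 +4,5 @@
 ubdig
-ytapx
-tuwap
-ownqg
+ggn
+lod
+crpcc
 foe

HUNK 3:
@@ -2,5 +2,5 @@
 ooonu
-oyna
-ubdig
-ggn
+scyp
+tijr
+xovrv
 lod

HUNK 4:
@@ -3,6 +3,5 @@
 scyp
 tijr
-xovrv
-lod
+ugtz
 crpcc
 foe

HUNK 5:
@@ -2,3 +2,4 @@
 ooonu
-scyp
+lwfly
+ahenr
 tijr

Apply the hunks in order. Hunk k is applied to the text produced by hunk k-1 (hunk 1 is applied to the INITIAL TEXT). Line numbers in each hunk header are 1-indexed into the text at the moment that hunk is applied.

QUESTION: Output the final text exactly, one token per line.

Answer: rawv
ooonu
lwfly
ahenr
tijr
ugtz
crpcc
foe

Derivation:
Hunk 1: at line 3 remove [bmh,sgdz,tcfij] add [ubdig,ytapx,tuwap] -> 8 lines: rawv ooonu oyna ubdig ytapx tuwap ownqg foe
Hunk 2: at line 4 remove [ytapx,tuwap,ownqg] add [ggn,lod,crpcc] -> 8 lines: rawv ooonu oyna ubdig ggn lod crpcc foe
Hunk 3: at line 2 remove [oyna,ubdig,ggn] add [scyp,tijr,xovrv] -> 8 lines: rawv ooonu scyp tijr xovrv lod crpcc foe
Hunk 4: at line 3 remove [xovrv,lod] add [ugtz] -> 7 lines: rawv ooonu scyp tijr ugtz crpcc foe
Hunk 5: at line 2 remove [scyp] add [lwfly,ahenr] -> 8 lines: rawv ooonu lwfly ahenr tijr ugtz crpcc foe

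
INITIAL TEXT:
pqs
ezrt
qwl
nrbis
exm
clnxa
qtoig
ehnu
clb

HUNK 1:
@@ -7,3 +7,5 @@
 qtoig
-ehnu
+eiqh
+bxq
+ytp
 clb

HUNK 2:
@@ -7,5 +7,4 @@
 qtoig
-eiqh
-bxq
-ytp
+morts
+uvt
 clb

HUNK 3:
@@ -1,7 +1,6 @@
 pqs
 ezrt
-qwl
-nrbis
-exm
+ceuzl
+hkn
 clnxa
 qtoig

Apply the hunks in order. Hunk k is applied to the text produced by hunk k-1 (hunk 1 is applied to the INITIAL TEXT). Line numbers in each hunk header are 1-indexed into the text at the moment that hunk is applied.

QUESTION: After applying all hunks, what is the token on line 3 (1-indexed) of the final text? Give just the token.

Hunk 1: at line 7 remove [ehnu] add [eiqh,bxq,ytp] -> 11 lines: pqs ezrt qwl nrbis exm clnxa qtoig eiqh bxq ytp clb
Hunk 2: at line 7 remove [eiqh,bxq,ytp] add [morts,uvt] -> 10 lines: pqs ezrt qwl nrbis exm clnxa qtoig morts uvt clb
Hunk 3: at line 1 remove [qwl,nrbis,exm] add [ceuzl,hkn] -> 9 lines: pqs ezrt ceuzl hkn clnxa qtoig morts uvt clb
Final line 3: ceuzl

Answer: ceuzl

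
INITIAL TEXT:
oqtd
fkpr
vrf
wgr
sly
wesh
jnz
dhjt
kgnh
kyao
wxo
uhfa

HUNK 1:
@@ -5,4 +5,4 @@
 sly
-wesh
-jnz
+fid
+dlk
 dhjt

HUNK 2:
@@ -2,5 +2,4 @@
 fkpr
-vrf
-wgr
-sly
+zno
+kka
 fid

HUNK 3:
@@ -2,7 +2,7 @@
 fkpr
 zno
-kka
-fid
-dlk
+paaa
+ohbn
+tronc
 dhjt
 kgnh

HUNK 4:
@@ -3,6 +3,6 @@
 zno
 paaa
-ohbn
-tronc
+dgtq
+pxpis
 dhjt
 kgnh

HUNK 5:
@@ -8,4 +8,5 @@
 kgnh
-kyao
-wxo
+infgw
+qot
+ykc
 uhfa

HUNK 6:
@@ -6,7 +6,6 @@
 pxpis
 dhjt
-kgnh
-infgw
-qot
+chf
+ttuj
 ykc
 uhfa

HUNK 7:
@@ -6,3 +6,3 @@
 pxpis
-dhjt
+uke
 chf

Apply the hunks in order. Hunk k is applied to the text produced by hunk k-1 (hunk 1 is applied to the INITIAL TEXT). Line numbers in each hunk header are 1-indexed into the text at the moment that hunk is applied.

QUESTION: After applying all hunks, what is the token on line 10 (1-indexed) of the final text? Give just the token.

Answer: ykc

Derivation:
Hunk 1: at line 5 remove [wesh,jnz] add [fid,dlk] -> 12 lines: oqtd fkpr vrf wgr sly fid dlk dhjt kgnh kyao wxo uhfa
Hunk 2: at line 2 remove [vrf,wgr,sly] add [zno,kka] -> 11 lines: oqtd fkpr zno kka fid dlk dhjt kgnh kyao wxo uhfa
Hunk 3: at line 2 remove [kka,fid,dlk] add [paaa,ohbn,tronc] -> 11 lines: oqtd fkpr zno paaa ohbn tronc dhjt kgnh kyao wxo uhfa
Hunk 4: at line 3 remove [ohbn,tronc] add [dgtq,pxpis] -> 11 lines: oqtd fkpr zno paaa dgtq pxpis dhjt kgnh kyao wxo uhfa
Hunk 5: at line 8 remove [kyao,wxo] add [infgw,qot,ykc] -> 12 lines: oqtd fkpr zno paaa dgtq pxpis dhjt kgnh infgw qot ykc uhfa
Hunk 6: at line 6 remove [kgnh,infgw,qot] add [chf,ttuj] -> 11 lines: oqtd fkpr zno paaa dgtq pxpis dhjt chf ttuj ykc uhfa
Hunk 7: at line 6 remove [dhjt] add [uke] -> 11 lines: oqtd fkpr zno paaa dgtq pxpis uke chf ttuj ykc uhfa
Final line 10: ykc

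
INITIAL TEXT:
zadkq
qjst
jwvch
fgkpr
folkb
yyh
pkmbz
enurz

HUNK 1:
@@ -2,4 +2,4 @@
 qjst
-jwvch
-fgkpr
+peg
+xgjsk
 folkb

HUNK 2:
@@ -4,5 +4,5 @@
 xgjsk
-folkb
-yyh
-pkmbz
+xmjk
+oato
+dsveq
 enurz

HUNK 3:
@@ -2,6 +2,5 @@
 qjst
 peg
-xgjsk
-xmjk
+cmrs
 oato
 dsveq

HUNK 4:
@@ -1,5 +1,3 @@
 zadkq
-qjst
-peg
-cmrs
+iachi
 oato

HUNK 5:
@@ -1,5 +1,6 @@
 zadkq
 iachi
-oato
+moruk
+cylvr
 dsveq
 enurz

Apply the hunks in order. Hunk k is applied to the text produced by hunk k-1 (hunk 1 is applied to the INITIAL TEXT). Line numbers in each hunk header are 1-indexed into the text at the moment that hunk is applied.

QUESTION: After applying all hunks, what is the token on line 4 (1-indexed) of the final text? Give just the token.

Answer: cylvr

Derivation:
Hunk 1: at line 2 remove [jwvch,fgkpr] add [peg,xgjsk] -> 8 lines: zadkq qjst peg xgjsk folkb yyh pkmbz enurz
Hunk 2: at line 4 remove [folkb,yyh,pkmbz] add [xmjk,oato,dsveq] -> 8 lines: zadkq qjst peg xgjsk xmjk oato dsveq enurz
Hunk 3: at line 2 remove [xgjsk,xmjk] add [cmrs] -> 7 lines: zadkq qjst peg cmrs oato dsveq enurz
Hunk 4: at line 1 remove [qjst,peg,cmrs] add [iachi] -> 5 lines: zadkq iachi oato dsveq enurz
Hunk 5: at line 1 remove [oato] add [moruk,cylvr] -> 6 lines: zadkq iachi moruk cylvr dsveq enurz
Final line 4: cylvr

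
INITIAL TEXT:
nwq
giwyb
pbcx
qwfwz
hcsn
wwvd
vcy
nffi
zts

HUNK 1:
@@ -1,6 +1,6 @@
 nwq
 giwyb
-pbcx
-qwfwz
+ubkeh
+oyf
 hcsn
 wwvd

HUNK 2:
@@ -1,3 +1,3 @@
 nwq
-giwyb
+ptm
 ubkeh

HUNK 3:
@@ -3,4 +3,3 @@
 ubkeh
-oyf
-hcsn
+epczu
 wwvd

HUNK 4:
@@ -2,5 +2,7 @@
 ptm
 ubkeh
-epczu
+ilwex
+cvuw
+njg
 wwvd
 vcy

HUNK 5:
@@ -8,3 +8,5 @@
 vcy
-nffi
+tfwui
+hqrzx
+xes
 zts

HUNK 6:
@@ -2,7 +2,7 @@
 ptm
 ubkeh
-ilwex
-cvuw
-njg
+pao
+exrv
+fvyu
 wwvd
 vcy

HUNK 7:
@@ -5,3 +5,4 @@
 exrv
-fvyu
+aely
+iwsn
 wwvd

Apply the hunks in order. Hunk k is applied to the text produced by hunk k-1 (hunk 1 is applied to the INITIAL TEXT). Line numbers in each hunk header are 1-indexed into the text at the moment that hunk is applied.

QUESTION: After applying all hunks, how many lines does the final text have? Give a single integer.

Hunk 1: at line 1 remove [pbcx,qwfwz] add [ubkeh,oyf] -> 9 lines: nwq giwyb ubkeh oyf hcsn wwvd vcy nffi zts
Hunk 2: at line 1 remove [giwyb] add [ptm] -> 9 lines: nwq ptm ubkeh oyf hcsn wwvd vcy nffi zts
Hunk 3: at line 3 remove [oyf,hcsn] add [epczu] -> 8 lines: nwq ptm ubkeh epczu wwvd vcy nffi zts
Hunk 4: at line 2 remove [epczu] add [ilwex,cvuw,njg] -> 10 lines: nwq ptm ubkeh ilwex cvuw njg wwvd vcy nffi zts
Hunk 5: at line 8 remove [nffi] add [tfwui,hqrzx,xes] -> 12 lines: nwq ptm ubkeh ilwex cvuw njg wwvd vcy tfwui hqrzx xes zts
Hunk 6: at line 2 remove [ilwex,cvuw,njg] add [pao,exrv,fvyu] -> 12 lines: nwq ptm ubkeh pao exrv fvyu wwvd vcy tfwui hqrzx xes zts
Hunk 7: at line 5 remove [fvyu] add [aely,iwsn] -> 13 lines: nwq ptm ubkeh pao exrv aely iwsn wwvd vcy tfwui hqrzx xes zts
Final line count: 13

Answer: 13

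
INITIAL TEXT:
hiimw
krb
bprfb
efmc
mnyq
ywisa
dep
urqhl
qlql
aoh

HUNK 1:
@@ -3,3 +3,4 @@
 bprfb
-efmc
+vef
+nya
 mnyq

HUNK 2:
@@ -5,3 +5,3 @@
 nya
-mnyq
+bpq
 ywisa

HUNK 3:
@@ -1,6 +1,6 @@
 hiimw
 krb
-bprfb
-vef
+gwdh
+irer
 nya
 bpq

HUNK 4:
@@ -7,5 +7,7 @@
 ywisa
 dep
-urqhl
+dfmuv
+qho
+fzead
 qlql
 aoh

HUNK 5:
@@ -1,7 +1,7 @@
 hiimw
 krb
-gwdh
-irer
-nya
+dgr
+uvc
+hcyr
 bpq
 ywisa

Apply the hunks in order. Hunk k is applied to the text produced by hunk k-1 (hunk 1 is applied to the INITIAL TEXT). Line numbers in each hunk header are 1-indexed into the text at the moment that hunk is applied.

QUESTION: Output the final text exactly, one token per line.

Hunk 1: at line 3 remove [efmc] add [vef,nya] -> 11 lines: hiimw krb bprfb vef nya mnyq ywisa dep urqhl qlql aoh
Hunk 2: at line 5 remove [mnyq] add [bpq] -> 11 lines: hiimw krb bprfb vef nya bpq ywisa dep urqhl qlql aoh
Hunk 3: at line 1 remove [bprfb,vef] add [gwdh,irer] -> 11 lines: hiimw krb gwdh irer nya bpq ywisa dep urqhl qlql aoh
Hunk 4: at line 7 remove [urqhl] add [dfmuv,qho,fzead] -> 13 lines: hiimw krb gwdh irer nya bpq ywisa dep dfmuv qho fzead qlql aoh
Hunk 5: at line 1 remove [gwdh,irer,nya] add [dgr,uvc,hcyr] -> 13 lines: hiimw krb dgr uvc hcyr bpq ywisa dep dfmuv qho fzead qlql aoh

Answer: hiimw
krb
dgr
uvc
hcyr
bpq
ywisa
dep
dfmuv
qho
fzead
qlql
aoh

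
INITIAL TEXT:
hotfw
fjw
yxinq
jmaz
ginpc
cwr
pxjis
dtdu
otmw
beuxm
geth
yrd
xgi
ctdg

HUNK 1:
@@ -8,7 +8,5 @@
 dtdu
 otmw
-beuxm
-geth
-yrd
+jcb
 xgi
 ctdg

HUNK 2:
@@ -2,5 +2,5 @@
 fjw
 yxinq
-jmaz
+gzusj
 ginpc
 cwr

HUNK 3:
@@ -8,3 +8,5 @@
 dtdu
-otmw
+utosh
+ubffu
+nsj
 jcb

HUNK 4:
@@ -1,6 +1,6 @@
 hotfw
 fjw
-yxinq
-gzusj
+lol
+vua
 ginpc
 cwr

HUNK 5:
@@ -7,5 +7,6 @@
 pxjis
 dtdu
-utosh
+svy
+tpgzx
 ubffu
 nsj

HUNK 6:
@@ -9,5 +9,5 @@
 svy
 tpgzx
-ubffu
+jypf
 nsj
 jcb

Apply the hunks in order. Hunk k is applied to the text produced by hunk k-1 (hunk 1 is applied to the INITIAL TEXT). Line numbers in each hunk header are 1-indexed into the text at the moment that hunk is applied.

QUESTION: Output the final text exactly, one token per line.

Hunk 1: at line 8 remove [beuxm,geth,yrd] add [jcb] -> 12 lines: hotfw fjw yxinq jmaz ginpc cwr pxjis dtdu otmw jcb xgi ctdg
Hunk 2: at line 2 remove [jmaz] add [gzusj] -> 12 lines: hotfw fjw yxinq gzusj ginpc cwr pxjis dtdu otmw jcb xgi ctdg
Hunk 3: at line 8 remove [otmw] add [utosh,ubffu,nsj] -> 14 lines: hotfw fjw yxinq gzusj ginpc cwr pxjis dtdu utosh ubffu nsj jcb xgi ctdg
Hunk 4: at line 1 remove [yxinq,gzusj] add [lol,vua] -> 14 lines: hotfw fjw lol vua ginpc cwr pxjis dtdu utosh ubffu nsj jcb xgi ctdg
Hunk 5: at line 7 remove [utosh] add [svy,tpgzx] -> 15 lines: hotfw fjw lol vua ginpc cwr pxjis dtdu svy tpgzx ubffu nsj jcb xgi ctdg
Hunk 6: at line 9 remove [ubffu] add [jypf] -> 15 lines: hotfw fjw lol vua ginpc cwr pxjis dtdu svy tpgzx jypf nsj jcb xgi ctdg

Answer: hotfw
fjw
lol
vua
ginpc
cwr
pxjis
dtdu
svy
tpgzx
jypf
nsj
jcb
xgi
ctdg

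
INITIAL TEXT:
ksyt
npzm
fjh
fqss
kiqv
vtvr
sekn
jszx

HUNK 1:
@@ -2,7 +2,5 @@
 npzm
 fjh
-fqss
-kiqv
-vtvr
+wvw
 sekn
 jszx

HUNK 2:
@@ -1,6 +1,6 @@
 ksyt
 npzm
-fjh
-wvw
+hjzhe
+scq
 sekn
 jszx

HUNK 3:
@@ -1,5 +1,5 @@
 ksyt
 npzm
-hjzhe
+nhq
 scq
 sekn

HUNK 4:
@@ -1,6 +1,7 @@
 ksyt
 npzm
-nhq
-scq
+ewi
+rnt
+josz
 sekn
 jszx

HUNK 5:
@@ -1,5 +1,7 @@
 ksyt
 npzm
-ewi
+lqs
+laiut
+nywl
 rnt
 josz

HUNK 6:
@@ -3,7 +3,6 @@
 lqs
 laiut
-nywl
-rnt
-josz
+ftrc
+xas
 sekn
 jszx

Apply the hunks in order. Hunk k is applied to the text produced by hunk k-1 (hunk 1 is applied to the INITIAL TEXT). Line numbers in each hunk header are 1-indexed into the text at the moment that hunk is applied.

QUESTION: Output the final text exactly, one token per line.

Hunk 1: at line 2 remove [fqss,kiqv,vtvr] add [wvw] -> 6 lines: ksyt npzm fjh wvw sekn jszx
Hunk 2: at line 1 remove [fjh,wvw] add [hjzhe,scq] -> 6 lines: ksyt npzm hjzhe scq sekn jszx
Hunk 3: at line 1 remove [hjzhe] add [nhq] -> 6 lines: ksyt npzm nhq scq sekn jszx
Hunk 4: at line 1 remove [nhq,scq] add [ewi,rnt,josz] -> 7 lines: ksyt npzm ewi rnt josz sekn jszx
Hunk 5: at line 1 remove [ewi] add [lqs,laiut,nywl] -> 9 lines: ksyt npzm lqs laiut nywl rnt josz sekn jszx
Hunk 6: at line 3 remove [nywl,rnt,josz] add [ftrc,xas] -> 8 lines: ksyt npzm lqs laiut ftrc xas sekn jszx

Answer: ksyt
npzm
lqs
laiut
ftrc
xas
sekn
jszx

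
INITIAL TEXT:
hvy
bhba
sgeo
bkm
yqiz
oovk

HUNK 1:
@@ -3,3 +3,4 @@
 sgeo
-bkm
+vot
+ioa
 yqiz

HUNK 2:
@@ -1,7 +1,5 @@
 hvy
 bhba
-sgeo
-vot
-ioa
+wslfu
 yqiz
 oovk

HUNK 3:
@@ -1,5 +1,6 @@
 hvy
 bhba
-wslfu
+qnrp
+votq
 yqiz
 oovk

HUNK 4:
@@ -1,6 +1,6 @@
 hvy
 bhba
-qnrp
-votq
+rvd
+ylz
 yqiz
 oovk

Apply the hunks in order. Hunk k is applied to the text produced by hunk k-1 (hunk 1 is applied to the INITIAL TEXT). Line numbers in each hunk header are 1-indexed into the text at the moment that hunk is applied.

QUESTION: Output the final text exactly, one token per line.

Hunk 1: at line 3 remove [bkm] add [vot,ioa] -> 7 lines: hvy bhba sgeo vot ioa yqiz oovk
Hunk 2: at line 1 remove [sgeo,vot,ioa] add [wslfu] -> 5 lines: hvy bhba wslfu yqiz oovk
Hunk 3: at line 1 remove [wslfu] add [qnrp,votq] -> 6 lines: hvy bhba qnrp votq yqiz oovk
Hunk 4: at line 1 remove [qnrp,votq] add [rvd,ylz] -> 6 lines: hvy bhba rvd ylz yqiz oovk

Answer: hvy
bhba
rvd
ylz
yqiz
oovk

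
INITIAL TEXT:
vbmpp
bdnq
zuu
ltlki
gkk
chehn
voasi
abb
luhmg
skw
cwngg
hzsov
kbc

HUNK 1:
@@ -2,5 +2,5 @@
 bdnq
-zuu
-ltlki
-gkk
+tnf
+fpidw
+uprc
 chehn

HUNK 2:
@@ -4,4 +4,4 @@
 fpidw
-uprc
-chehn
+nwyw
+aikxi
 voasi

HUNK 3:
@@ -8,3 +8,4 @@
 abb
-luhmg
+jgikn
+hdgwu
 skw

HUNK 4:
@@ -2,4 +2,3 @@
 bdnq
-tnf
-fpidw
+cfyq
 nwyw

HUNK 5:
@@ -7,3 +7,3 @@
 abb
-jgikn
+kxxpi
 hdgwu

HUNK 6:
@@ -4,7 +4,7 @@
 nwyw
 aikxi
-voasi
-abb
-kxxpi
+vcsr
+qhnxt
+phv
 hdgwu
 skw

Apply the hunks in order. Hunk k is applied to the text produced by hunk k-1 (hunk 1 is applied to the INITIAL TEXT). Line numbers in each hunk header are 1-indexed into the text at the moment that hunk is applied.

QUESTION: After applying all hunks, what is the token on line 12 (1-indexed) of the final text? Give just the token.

Answer: hzsov

Derivation:
Hunk 1: at line 2 remove [zuu,ltlki,gkk] add [tnf,fpidw,uprc] -> 13 lines: vbmpp bdnq tnf fpidw uprc chehn voasi abb luhmg skw cwngg hzsov kbc
Hunk 2: at line 4 remove [uprc,chehn] add [nwyw,aikxi] -> 13 lines: vbmpp bdnq tnf fpidw nwyw aikxi voasi abb luhmg skw cwngg hzsov kbc
Hunk 3: at line 8 remove [luhmg] add [jgikn,hdgwu] -> 14 lines: vbmpp bdnq tnf fpidw nwyw aikxi voasi abb jgikn hdgwu skw cwngg hzsov kbc
Hunk 4: at line 2 remove [tnf,fpidw] add [cfyq] -> 13 lines: vbmpp bdnq cfyq nwyw aikxi voasi abb jgikn hdgwu skw cwngg hzsov kbc
Hunk 5: at line 7 remove [jgikn] add [kxxpi] -> 13 lines: vbmpp bdnq cfyq nwyw aikxi voasi abb kxxpi hdgwu skw cwngg hzsov kbc
Hunk 6: at line 4 remove [voasi,abb,kxxpi] add [vcsr,qhnxt,phv] -> 13 lines: vbmpp bdnq cfyq nwyw aikxi vcsr qhnxt phv hdgwu skw cwngg hzsov kbc
Final line 12: hzsov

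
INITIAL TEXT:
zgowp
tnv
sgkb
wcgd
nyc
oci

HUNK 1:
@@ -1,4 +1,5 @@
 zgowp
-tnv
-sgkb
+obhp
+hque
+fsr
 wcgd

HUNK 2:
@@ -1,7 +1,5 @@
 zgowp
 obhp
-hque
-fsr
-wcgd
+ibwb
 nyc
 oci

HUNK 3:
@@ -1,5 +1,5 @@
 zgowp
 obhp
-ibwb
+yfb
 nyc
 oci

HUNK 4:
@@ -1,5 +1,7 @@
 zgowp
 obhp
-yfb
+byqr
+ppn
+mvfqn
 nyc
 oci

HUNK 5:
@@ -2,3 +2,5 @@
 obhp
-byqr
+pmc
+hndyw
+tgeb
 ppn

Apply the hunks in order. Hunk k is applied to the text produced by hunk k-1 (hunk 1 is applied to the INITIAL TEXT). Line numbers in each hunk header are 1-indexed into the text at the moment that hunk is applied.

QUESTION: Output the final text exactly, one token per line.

Hunk 1: at line 1 remove [tnv,sgkb] add [obhp,hque,fsr] -> 7 lines: zgowp obhp hque fsr wcgd nyc oci
Hunk 2: at line 1 remove [hque,fsr,wcgd] add [ibwb] -> 5 lines: zgowp obhp ibwb nyc oci
Hunk 3: at line 1 remove [ibwb] add [yfb] -> 5 lines: zgowp obhp yfb nyc oci
Hunk 4: at line 1 remove [yfb] add [byqr,ppn,mvfqn] -> 7 lines: zgowp obhp byqr ppn mvfqn nyc oci
Hunk 5: at line 2 remove [byqr] add [pmc,hndyw,tgeb] -> 9 lines: zgowp obhp pmc hndyw tgeb ppn mvfqn nyc oci

Answer: zgowp
obhp
pmc
hndyw
tgeb
ppn
mvfqn
nyc
oci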